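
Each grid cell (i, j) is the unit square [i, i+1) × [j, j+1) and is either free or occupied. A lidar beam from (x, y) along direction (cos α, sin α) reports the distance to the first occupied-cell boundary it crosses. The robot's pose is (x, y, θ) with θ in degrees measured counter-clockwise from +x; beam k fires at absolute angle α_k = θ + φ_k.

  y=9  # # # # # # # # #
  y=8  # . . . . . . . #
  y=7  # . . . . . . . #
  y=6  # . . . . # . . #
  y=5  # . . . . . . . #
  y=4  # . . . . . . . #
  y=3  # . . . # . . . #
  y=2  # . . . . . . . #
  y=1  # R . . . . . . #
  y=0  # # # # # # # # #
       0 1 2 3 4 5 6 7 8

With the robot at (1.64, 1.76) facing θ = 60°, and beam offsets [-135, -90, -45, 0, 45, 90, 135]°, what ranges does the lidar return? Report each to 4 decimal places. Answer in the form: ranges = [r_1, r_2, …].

ranges = [0.7868, 1.5200, 6.5844, 8.3600, 2.4728, 0.7390, 0.6626]

beam 1: φ=-135°, α=285°
  dir = (cos 285°, sin 285°) = (0.2588, -0.9659); from cell (1,1)
  next x-line at t=1.3909, next y-line at t=0.7868; Δt_x=3.8637, Δt_y=1.0353
    y: enter (1,0) at t=0.7868 ← occupied
  → r_1 = 0.7868
beam 2: φ=-90°, α=330°
  dir = (cos 330°, sin 330°) = (0.8660, -0.5000); from cell (1,1)
  next x-line at t=0.4157, next y-line at t=1.5200; Δt_x=1.1547, Δt_y=2.0000
    x: enter (2,1) at t=0.4157
    y: enter (2,0) at t=1.5200 ← occupied
  → r_2 = 1.5200
beam 3: φ=-45°, α=15°
  dir = (cos 15°, sin 15°) = (0.9659, 0.2588); from cell (1,1)
  next x-line at t=0.3727, next y-line at t=0.9273; Δt_x=1.0353, Δt_y=3.8637
    x: enter (2,1) at t=0.3727
    y: enter (2,2) at t=0.9273
    x: enter (3,2) at t=1.4080
    x: enter (4,2) at t=2.4433
    x: enter (5,2) at t=3.4785
    x: enter (6,2) at t=4.5138
    y: enter (6,3) at t=4.7910
    x: enter (7,3) at t=5.5491
    x: enter (8,3) at t=6.5844 ← occupied
  → r_3 = 6.5844
beam 4: φ=0°, α=60°
  dir = (cos 60°, sin 60°) = (0.5000, 0.8660); from cell (1,1)
  next x-line at t=0.7200, next y-line at t=0.2771; Δt_x=2.0000, Δt_y=1.1547
    y: enter (1,2) at t=0.2771
    x: enter (2,2) at t=0.7200
    y: enter (2,3) at t=1.4318
    y: enter (2,4) at t=2.5865
    x: enter (3,4) at t=2.7200
    y: enter (3,5) at t=3.7412
    x: enter (4,5) at t=4.7200
    y: enter (4,6) at t=4.8959
    y: enter (4,7) at t=6.0506
    x: enter (5,7) at t=6.7200
    y: enter (5,8) at t=7.2053
    y: enter (5,9) at t=8.3600 ← occupied
  → r_4 = 8.3600
beam 5: φ=45°, α=105°
  dir = (cos 105°, sin 105°) = (-0.2588, 0.9659); from cell (1,1)
  next x-line at t=2.4728, next y-line at t=0.2485; Δt_x=3.8637, Δt_y=1.0353
    y: enter (1,2) at t=0.2485
    y: enter (1,3) at t=1.2837
    y: enter (1,4) at t=2.3190
    x: enter (0,4) at t=2.4728 ← occupied
  → r_5 = 2.4728
beam 6: φ=90°, α=150°
  dir = (cos 150°, sin 150°) = (-0.8660, 0.5000); from cell (1,1)
  next x-line at t=0.7390, next y-line at t=0.4800; Δt_x=1.1547, Δt_y=2.0000
    y: enter (1,2) at t=0.4800
    x: enter (0,2) at t=0.7390 ← occupied
  → r_6 = 0.7390
beam 7: φ=135°, α=195°
  dir = (cos 195°, sin 195°) = (-0.9659, -0.2588); from cell (1,1)
  next x-line at t=0.6626, next y-line at t=2.9364; Δt_x=1.0353, Δt_y=3.8637
    x: enter (0,1) at t=0.6626 ← occupied
  → r_7 = 0.6626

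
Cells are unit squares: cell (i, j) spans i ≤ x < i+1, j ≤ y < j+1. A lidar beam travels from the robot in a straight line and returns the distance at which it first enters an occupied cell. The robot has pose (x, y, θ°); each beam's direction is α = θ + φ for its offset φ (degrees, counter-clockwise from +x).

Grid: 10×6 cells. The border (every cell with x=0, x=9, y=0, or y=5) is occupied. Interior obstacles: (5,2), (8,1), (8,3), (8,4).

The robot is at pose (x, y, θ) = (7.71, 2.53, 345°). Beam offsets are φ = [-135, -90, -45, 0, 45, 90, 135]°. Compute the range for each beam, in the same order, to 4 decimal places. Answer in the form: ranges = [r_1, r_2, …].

ranges = [3.0600, 1.5840, 0.6120, 1.3355, 0.9400, 1.1205, 2.8521]

beam 1: φ=-135°, α=210°
  cosα=-0.8660 sinα=-0.5000 | (7,2) | tMaxX 0.8198 tMaxY 1.0600 | tΔX 1.1547 tΔY 2.0000
    t=0.8198 [x] (6,2)
    t=1.0600 [y] (6,1)
    t=1.9745 [x] (5,1)
    t=3.0600 [y] (5,0) — stop
  → r_1 = 3.0600
beam 2: φ=-90°, α=255°
  cosα=-0.2588 sinα=-0.9659 | (7,2) | tMaxX 2.7432 tMaxY 0.5487 | tΔX 3.8637 tΔY 1.0353
    t=0.5487 [y] (7,1)
    t=1.5840 [y] (7,0) — stop
  → r_2 = 1.5840
beam 3: φ=-45°, α=300°
  cosα=0.5000 sinα=-0.8660 | (7,2) | tMaxX 0.5800 tMaxY 0.6120 | tΔX 2.0000 tΔY 1.1547
    t=0.5800 [x] (8,2)
    t=0.6120 [y] (8,1) — stop
  → r_3 = 0.6120
beam 4: φ=0°, α=345°
  cosα=0.9659 sinα=-0.2588 | (7,2) | tMaxX 0.3002 tMaxY 2.0478 | tΔX 1.0353 tΔY 3.8637
    t=0.3002 [x] (8,2)
    t=1.3355 [x] (9,2) — stop
  → r_4 = 1.3355
beam 5: φ=45°, α=30°
  cosα=0.8660 sinα=0.5000 | (7,2) | tMaxX 0.3349 tMaxY 0.9400 | tΔX 1.1547 tΔY 2.0000
    t=0.3349 [x] (8,2)
    t=0.9400 [y] (8,3) — stop
  → r_5 = 0.9400
beam 6: φ=90°, α=75°
  cosα=0.2588 sinα=0.9659 | (7,2) | tMaxX 1.1205 tMaxY 0.4866 | tΔX 3.8637 tΔY 1.0353
    t=0.4866 [y] (7,3)
    t=1.1205 [x] (8,3) — stop
  → r_6 = 1.1205
beam 7: φ=135°, α=120°
  cosα=-0.5000 sinα=0.8660 | (7,2) | tMaxX 1.4200 tMaxY 0.5427 | tΔX 2.0000 tΔY 1.1547
    t=0.5427 [y] (7,3)
    t=1.4200 [x] (6,3)
    t=1.6974 [y] (6,4)
    t=2.8521 [y] (6,5) — stop
  → r_7 = 2.8521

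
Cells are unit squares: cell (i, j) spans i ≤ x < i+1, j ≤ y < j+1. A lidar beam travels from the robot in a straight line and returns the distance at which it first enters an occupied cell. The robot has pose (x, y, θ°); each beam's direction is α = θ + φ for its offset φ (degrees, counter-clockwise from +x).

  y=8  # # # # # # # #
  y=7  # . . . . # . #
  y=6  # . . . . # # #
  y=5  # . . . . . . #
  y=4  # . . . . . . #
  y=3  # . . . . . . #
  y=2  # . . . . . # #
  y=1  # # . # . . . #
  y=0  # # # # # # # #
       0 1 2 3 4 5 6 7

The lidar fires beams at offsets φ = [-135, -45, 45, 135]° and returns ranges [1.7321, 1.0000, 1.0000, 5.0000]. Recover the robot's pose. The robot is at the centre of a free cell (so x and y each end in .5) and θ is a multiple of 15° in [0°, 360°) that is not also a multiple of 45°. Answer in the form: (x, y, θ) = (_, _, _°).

(x, y, θ) = (2.5, 2.5, 285°)

The pose lattice has 36·16 = 576 candidates. Test each by forward raycasting.
  (5.5, 3.5, 165°): beam 2 = 5.1962 ≠ 1.0000 ✗
  (5.5, 4.5, 105°): beam 2 = 1.7321 ≠ 1.0000 ✗
  (4.5, 2.5, 15°): beam 1 = 1.0000 ≠ 1.7321 ✗
  …
  (2.5, 2.5, 285°): r_1=1.7321, r_2=1.0000, r_3=1.0000, r_4=5.0000 — all match ✓
No second candidate reproduces the full scan.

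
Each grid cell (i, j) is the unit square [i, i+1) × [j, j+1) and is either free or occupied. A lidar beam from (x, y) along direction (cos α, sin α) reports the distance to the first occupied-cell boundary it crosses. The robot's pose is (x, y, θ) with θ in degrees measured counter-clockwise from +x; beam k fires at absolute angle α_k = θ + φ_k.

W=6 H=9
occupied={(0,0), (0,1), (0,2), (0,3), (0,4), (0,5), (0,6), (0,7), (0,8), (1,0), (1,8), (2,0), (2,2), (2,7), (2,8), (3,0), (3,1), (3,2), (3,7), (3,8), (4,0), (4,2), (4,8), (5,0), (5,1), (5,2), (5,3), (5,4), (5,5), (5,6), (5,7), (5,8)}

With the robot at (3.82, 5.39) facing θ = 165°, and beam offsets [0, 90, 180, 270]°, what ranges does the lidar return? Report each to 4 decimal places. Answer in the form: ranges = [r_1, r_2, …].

ranges = [2.9195, 2.4743, 1.2216, 2.7021]

beam 1: φ=0°, α=165°
  d=(-0.9659,0.2588)  start (3,5)  tX=0.8489 tY=2.3569  stride 1/|dx|=1.0353 1/|dy|=3.8637
    cross x-line → (2,5), t=0.8489
    cross x-line → (1,5), t=1.8842
    cross y-line → (1,6), t=2.3569
    cross x-line → (0,6), t=2.9195 (wall)
  → r_1 = 2.9195
beam 2: φ=90°, α=255°
  d=(-0.2588,-0.9659)  start (3,5)  tX=3.1682 tY=0.4038  stride 1/|dx|=3.8637 1/|dy|=1.0353
    cross y-line → (3,4), t=0.4038
    cross y-line → (3,3), t=1.4390
    cross y-line → (3,2), t=2.4743 (wall)
  → r_2 = 2.4743
beam 3: φ=180°, α=345°
  d=(0.9659,-0.2588)  start (3,5)  tX=0.1863 tY=1.5068  stride 1/|dx|=1.0353 1/|dy|=3.8637
    cross x-line → (4,5), t=0.1863
    cross x-line → (5,5), t=1.2216 (wall)
  → r_3 = 1.2216
beam 4: φ=270°, α=75°
  d=(0.2588,0.9659)  start (3,5)  tX=0.6955 tY=0.6315  stride 1/|dx|=3.8637 1/|dy|=1.0353
    cross y-line → (3,6), t=0.6315
    cross x-line → (4,6), t=0.6955
    cross y-line → (4,7), t=1.6668
    cross y-line → (4,8), t=2.7021 (wall)
  → r_4 = 2.7021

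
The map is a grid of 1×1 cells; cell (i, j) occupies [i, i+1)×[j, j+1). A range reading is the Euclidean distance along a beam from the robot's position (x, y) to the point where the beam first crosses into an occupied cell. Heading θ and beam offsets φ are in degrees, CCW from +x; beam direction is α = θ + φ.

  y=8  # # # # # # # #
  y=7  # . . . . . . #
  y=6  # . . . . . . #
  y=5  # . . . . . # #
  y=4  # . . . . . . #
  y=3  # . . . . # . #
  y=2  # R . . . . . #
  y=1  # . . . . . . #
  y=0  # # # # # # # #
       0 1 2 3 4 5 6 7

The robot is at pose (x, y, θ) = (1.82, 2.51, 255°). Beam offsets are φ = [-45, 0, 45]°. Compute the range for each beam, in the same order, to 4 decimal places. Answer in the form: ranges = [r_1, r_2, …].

beam 1: φ=-45°, α=210°
  dir = (cos 210°, sin 210°) = (-0.8660, -0.5000); from cell (1,2)
  next x-line at t=0.9469, next y-line at t=1.0200; Δt_x=1.1547, Δt_y=2.0000
    x: enter (0,2) at t=0.9469 ← occupied
  → r_1 = 0.9469
beam 2: φ=0°, α=255°
  dir = (cos 255°, sin 255°) = (-0.2588, -0.9659); from cell (1,2)
  next x-line at t=3.1682, next y-line at t=0.5280; Δt_x=3.8637, Δt_y=1.0353
    y: enter (1,1) at t=0.5280
    y: enter (1,0) at t=1.5633 ← occupied
  → r_2 = 1.5633
beam 3: φ=45°, α=300°
  dir = (cos 300°, sin 300°) = (0.5000, -0.8660); from cell (1,2)
  next x-line at t=0.3600, next y-line at t=0.5889; Δt_x=2.0000, Δt_y=1.1547
    x: enter (2,2) at t=0.3600
    y: enter (2,1) at t=0.5889
    y: enter (2,0) at t=1.7436 ← occupied
  → r_3 = 1.7436

ranges = [0.9469, 1.5633, 1.7436]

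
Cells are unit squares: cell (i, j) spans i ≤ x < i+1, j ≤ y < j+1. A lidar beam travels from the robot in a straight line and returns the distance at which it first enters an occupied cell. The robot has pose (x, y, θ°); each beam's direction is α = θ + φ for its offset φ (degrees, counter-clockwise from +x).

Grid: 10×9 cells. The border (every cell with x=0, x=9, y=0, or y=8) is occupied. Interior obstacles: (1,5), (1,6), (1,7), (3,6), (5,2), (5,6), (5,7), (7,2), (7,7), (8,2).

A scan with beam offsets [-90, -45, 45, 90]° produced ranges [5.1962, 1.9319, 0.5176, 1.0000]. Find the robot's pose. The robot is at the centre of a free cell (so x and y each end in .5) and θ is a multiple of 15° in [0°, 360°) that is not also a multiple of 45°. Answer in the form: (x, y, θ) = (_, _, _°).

(x, y, θ) = (5.5, 1.5, 240°)

Enumerate (i+0.5, j+0.5, θ) over the 46 free cells and 16 admissible headings. For each, cast all 4 beams and compare to the given ranges.
  (7.5, 3.5, 345°): beam 1 = 0.5176 ≠ 5.1962 ✗
  (4.5, 1.5, 15°): beam 1 = 0.5176 ≠ 5.1962 ✗
  (2.5, 6.5, 210°): beam 1 = 1.0000 ≠ 5.1962 ✗
  (4.5, 4.5, 285°): beam 1 = 3.6235 ≠ 5.1962 ✗
  …
  (5.5, 1.5, 240°): r_1=5.1962, r_2=1.9319, r_3=0.5176, r_4=1.0000 — all match ✓
No second candidate reproduces the full scan.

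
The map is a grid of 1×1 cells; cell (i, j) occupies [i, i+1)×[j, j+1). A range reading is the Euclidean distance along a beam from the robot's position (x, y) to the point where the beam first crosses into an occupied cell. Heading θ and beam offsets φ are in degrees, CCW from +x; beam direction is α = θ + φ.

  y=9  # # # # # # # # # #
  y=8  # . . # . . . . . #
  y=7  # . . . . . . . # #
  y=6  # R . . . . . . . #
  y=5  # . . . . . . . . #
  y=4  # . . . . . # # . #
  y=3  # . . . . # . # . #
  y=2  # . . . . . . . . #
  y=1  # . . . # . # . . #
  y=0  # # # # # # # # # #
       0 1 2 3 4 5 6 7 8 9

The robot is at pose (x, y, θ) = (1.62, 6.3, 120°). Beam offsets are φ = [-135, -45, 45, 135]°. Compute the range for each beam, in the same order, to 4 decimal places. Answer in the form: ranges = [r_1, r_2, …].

ranges = [5.0228, 2.7952, 0.6419, 2.3955]

beam 1: φ=-135°, α=345°
  direction (0.9659, -0.2588); cell (1,6); t to first gridline: x 0.3934, y 1.1591 (then +1.0353 / +3.8637)
    (2,6) via x @ 0.3934
    (2,5) via y @ 1.1591
    (3,5) via x @ 1.4287
    (4,5) via x @ 2.4640
    (5,5) via x @ 3.4992
    (6,5) via x @ 4.5345
    (6,4) via y @ 5.0228  # hit
  → r_1 = 5.0228
beam 2: φ=-45°, α=75°
  direction (0.2588, 0.9659); cell (1,6); t to first gridline: x 1.4682, y 0.7247 (then +3.8637 / +1.0353)
    (1,7) via y @ 0.7247
    (2,7) via x @ 1.4682
    (2,8) via y @ 1.7600
    (2,9) via y @ 2.7952  # hit
  → r_2 = 2.7952
beam 3: φ=45°, α=165°
  direction (-0.9659, 0.2588); cell (1,6); t to first gridline: x 0.6419, y 2.7046 (then +1.0353 / +3.8637)
    (0,6) via x @ 0.6419  # hit
  → r_3 = 0.6419
beam 4: φ=135°, α=255°
  direction (-0.2588, -0.9659); cell (1,6); t to first gridline: x 2.3955, y 0.3106 (then +3.8637 / +1.0353)
    (1,5) via y @ 0.3106
    (1,4) via y @ 1.3459
    (1,3) via y @ 2.3811
    (0,3) via x @ 2.3955  # hit
  → r_4 = 2.3955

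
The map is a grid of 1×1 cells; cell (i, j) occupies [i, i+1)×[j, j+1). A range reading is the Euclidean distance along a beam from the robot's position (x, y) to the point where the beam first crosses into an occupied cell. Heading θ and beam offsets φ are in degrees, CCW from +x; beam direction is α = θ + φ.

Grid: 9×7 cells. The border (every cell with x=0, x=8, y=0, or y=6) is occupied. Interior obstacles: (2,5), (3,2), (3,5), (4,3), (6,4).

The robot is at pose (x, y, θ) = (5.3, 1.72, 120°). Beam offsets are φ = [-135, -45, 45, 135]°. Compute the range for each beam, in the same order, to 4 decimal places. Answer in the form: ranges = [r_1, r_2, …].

beam 1: φ=-135°, α=345°
  dir = (cos 345°, sin 345°) = (0.9659, -0.2588); from cell (5,1)
  next x-line at t=0.7247, next y-line at t=2.7819; Δt_x=1.0353, Δt_y=3.8637
    x: enter (6,1) at t=0.7247
    x: enter (7,1) at t=1.7600
    y: enter (7,0) at t=2.7819 ← occupied
  → r_1 = 2.7819
beam 2: φ=-45°, α=75°
  dir = (cos 75°, sin 75°) = (0.2588, 0.9659); from cell (5,1)
  next x-line at t=2.7046, next y-line at t=0.2899; Δt_x=3.8637, Δt_y=1.0353
    y: enter (5,2) at t=0.2899
    y: enter (5,3) at t=1.3252
    y: enter (5,4) at t=2.3604
    x: enter (6,4) at t=2.7046 ← occupied
  → r_2 = 2.7046
beam 3: φ=45°, α=165°
  dir = (cos 165°, sin 165°) = (-0.9659, 0.2588); from cell (5,1)
  next x-line at t=0.3106, next y-line at t=1.0818; Δt_x=1.0353, Δt_y=3.8637
    x: enter (4,1) at t=0.3106
    y: enter (4,2) at t=1.0818
    x: enter (3,2) at t=1.3459 ← occupied
  → r_3 = 1.3459
beam 4: φ=135°, α=255°
  dir = (cos 255°, sin 255°) = (-0.2588, -0.9659); from cell (5,1)
  next x-line at t=1.1591, next y-line at t=0.7454; Δt_x=3.8637, Δt_y=1.0353
    y: enter (5,0) at t=0.7454 ← occupied
  → r_4 = 0.7454

ranges = [2.7819, 2.7046, 1.3459, 0.7454]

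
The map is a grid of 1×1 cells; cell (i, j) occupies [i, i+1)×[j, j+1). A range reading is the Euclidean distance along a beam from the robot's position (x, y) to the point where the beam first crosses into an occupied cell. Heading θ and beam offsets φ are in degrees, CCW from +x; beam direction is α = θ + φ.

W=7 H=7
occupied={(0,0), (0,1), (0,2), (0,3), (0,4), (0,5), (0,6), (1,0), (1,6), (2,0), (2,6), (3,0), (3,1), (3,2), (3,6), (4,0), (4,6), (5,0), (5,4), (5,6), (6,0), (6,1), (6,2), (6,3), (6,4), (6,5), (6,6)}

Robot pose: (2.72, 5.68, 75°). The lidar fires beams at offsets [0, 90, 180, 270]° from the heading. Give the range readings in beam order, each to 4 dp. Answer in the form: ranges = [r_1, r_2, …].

ranges = [0.3313, 1.2364, 4.8451, 2.6273]

beam 1: φ=0°, α=75°
  direction (0.2588, 0.9659); cell (2,5); t to first gridline: x 1.0818, y 0.3313 (then +3.8637 / +1.0353)
    (2,6) via y @ 0.3313  # hit
  → r_1 = 0.3313
beam 2: φ=90°, α=165°
  direction (-0.9659, 0.2588); cell (2,5); t to first gridline: x 0.7454, y 1.2364 (then +1.0353 / +3.8637)
    (1,5) via x @ 0.7454
    (1,6) via y @ 1.2364  # hit
  → r_2 = 1.2364
beam 3: φ=180°, α=255°
  direction (-0.2588, -0.9659); cell (2,5); t to first gridline: x 2.7819, y 0.7040 (then +3.8637 / +1.0353)
    (2,4) via y @ 0.7040
    (2,3) via y @ 1.7393
    (2,2) via y @ 2.7745
    (1,2) via x @ 2.7819
    (1,1) via y @ 3.8098
    (1,0) via y @ 4.8451  # hit
  → r_3 = 4.8451
beam 4: φ=270°, α=345°
  direction (0.9659, -0.2588); cell (2,5); t to first gridline: x 0.2899, y 2.6273 (then +1.0353 / +3.8637)
    (3,5) via x @ 0.2899
    (4,5) via x @ 1.3252
    (5,5) via x @ 2.3604
    (5,4) via y @ 2.6273  # hit
  → r_4 = 2.6273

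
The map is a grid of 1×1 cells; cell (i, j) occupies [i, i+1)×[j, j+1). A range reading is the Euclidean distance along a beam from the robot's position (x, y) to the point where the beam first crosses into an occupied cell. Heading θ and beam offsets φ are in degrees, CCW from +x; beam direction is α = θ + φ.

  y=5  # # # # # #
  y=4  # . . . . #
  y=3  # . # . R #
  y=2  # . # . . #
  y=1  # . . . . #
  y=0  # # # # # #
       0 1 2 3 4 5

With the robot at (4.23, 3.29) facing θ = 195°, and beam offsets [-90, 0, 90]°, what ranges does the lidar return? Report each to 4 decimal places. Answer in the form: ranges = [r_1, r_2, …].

ranges = [1.7703, 1.2734, 2.3708]

beam 1: φ=-90°, α=105°
  dir = (cos 105°, sin 105°) = (-0.2588, 0.9659); from cell (4,3)
  next x-line at t=0.8887, next y-line at t=0.7350; Δt_x=3.8637, Δt_y=1.0353
    y: enter (4,4) at t=0.7350
    x: enter (3,4) at t=0.8887
    y: enter (3,5) at t=1.7703 ← occupied
  → r_1 = 1.7703
beam 2: φ=0°, α=195°
  dir = (cos 195°, sin 195°) = (-0.9659, -0.2588); from cell (4,3)
  next x-line at t=0.2381, next y-line at t=1.1205; Δt_x=1.0353, Δt_y=3.8637
    x: enter (3,3) at t=0.2381
    y: enter (3,2) at t=1.1205
    x: enter (2,2) at t=1.2734 ← occupied
  → r_2 = 1.2734
beam 3: φ=90°, α=285°
  dir = (cos 285°, sin 285°) = (0.2588, -0.9659); from cell (4,3)
  next x-line at t=2.9751, next y-line at t=0.3002; Δt_x=3.8637, Δt_y=1.0353
    y: enter (4,2) at t=0.3002
    y: enter (4,1) at t=1.3355
    y: enter (4,0) at t=2.3708 ← occupied
  → r_3 = 2.3708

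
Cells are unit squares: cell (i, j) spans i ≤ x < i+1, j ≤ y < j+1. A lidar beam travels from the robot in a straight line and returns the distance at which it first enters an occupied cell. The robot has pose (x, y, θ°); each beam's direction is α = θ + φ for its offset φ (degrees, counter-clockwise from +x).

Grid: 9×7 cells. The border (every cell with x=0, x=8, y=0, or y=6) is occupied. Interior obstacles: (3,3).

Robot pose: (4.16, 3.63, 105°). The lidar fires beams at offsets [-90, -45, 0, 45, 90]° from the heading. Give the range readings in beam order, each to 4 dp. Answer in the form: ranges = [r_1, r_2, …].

ranges = [3.9755, 2.7366, 2.4536, 0.1848, 0.1656]

beam 1: φ=-90°, α=15°
  cosα=0.9659 sinα=0.2588 | (4,3) | tMaxX 0.8696 tMaxY 1.4296 | tΔX 1.0353 tΔY 3.8637
    t=0.8696 [x] (5,3)
    t=1.4296 [y] (5,4)
    t=1.9049 [x] (6,4)
    t=2.9402 [x] (7,4)
    t=3.9755 [x] (8,4) — stop
  → r_1 = 3.9755
beam 2: φ=-45°, α=60°
  cosα=0.5000 sinα=0.8660 | (4,3) | tMaxX 1.6800 tMaxY 0.4272 | tΔX 2.0000 tΔY 1.1547
    t=0.4272 [y] (4,4)
    t=1.5819 [y] (4,5)
    t=1.6800 [x] (5,5)
    t=2.7366 [y] (5,6) — stop
  → r_2 = 2.7366
beam 3: φ=0°, α=105°
  cosα=-0.2588 sinα=0.9659 | (4,3) | tMaxX 0.6182 tMaxY 0.3831 | tΔX 3.8637 tΔY 1.0353
    t=0.3831 [y] (4,4)
    t=0.6182 [x] (3,4)
    t=1.4183 [y] (3,5)
    t=2.4536 [y] (3,6) — stop
  → r_3 = 2.4536
beam 4: φ=45°, α=150°
  cosα=-0.8660 sinα=0.5000 | (4,3) | tMaxX 0.1848 tMaxY 0.7400 | tΔX 1.1547 tΔY 2.0000
    t=0.1848 [x] (3,3) — stop
  → r_4 = 0.1848
beam 5: φ=90°, α=195°
  cosα=-0.9659 sinα=-0.2588 | (4,3) | tMaxX 0.1656 tMaxY 2.4341 | tΔX 1.0353 tΔY 3.8637
    t=0.1656 [x] (3,3) — stop
  → r_5 = 0.1656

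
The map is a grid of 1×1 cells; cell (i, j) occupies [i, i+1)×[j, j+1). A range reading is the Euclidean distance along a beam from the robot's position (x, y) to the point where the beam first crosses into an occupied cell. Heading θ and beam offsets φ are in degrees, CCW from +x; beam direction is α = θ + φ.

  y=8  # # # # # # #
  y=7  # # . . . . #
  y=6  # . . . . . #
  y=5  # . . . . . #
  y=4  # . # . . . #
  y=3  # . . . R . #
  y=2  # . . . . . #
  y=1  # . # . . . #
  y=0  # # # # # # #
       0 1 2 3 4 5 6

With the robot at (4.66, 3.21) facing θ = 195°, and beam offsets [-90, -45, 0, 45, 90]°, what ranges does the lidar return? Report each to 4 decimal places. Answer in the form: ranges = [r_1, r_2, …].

ranges = [4.9590, 1.9168, 3.7891, 2.5519, 2.2880]

beam 1: φ=-90°, α=105°
  cosα=-0.2588 sinα=0.9659 | (4,3) | tMaxX 2.5500 tMaxY 0.8179 | tΔX 3.8637 tΔY 1.0353
    t=0.8179 [y] (4,4)
    t=1.8531 [y] (4,5)
    t=2.5500 [x] (3,5)
    t=2.8884 [y] (3,6)
    t=3.9237 [y] (3,7)
    t=4.9590 [y] (3,8) — stop
  → r_1 = 4.9590
beam 2: φ=-45°, α=150°
  cosα=-0.8660 sinα=0.5000 | (4,3) | tMaxX 0.7621 tMaxY 1.5800 | tΔX 1.1547 tΔY 2.0000
    t=0.7621 [x] (3,3)
    t=1.5800 [y] (3,4)
    t=1.9168 [x] (2,4) — stop
  → r_2 = 1.9168
beam 3: φ=0°, α=195°
  cosα=-0.9659 sinα=-0.2588 | (4,3) | tMaxX 0.6833 tMaxY 0.8114 | tΔX 1.0353 tΔY 3.8637
    t=0.6833 [x] (3,3)
    t=0.8114 [y] (3,2)
    t=1.7186 [x] (2,2)
    t=2.7538 [x] (1,2)
    t=3.7891 [x] (0,2) — stop
  → r_3 = 3.7891
beam 4: φ=45°, α=240°
  cosα=-0.5000 sinα=-0.8660 | (4,3) | tMaxX 1.3200 tMaxY 0.2425 | tΔX 2.0000 tΔY 1.1547
    t=0.2425 [y] (4,2)
    t=1.3200 [x] (3,2)
    t=1.3972 [y] (3,1)
    t=2.5519 [y] (3,0) — stop
  → r_4 = 2.5519
beam 5: φ=90°, α=285°
  cosα=0.2588 sinα=-0.9659 | (4,3) | tMaxX 1.3137 tMaxY 0.2174 | tΔX 3.8637 tΔY 1.0353
    t=0.2174 [y] (4,2)
    t=1.2527 [y] (4,1)
    t=1.3137 [x] (5,1)
    t=2.2880 [y] (5,0) — stop
  → r_5 = 2.2880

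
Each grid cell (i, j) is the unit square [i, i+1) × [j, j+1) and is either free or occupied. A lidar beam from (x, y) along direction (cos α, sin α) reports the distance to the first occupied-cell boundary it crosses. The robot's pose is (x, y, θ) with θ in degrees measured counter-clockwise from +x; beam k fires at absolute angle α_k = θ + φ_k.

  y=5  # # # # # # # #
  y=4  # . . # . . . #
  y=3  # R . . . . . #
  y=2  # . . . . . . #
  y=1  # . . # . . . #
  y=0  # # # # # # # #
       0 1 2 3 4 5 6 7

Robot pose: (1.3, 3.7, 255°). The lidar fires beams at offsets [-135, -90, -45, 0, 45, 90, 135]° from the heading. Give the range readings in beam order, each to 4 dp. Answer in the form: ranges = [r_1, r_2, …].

ranges = [0.6000, 0.3106, 0.3464, 1.1591, 3.1177, 5.9011, 1.9630]

beam 1: φ=-135°, α=120°
  cosα=-0.5000 sinα=0.8660 | (1,3) | tMaxX 0.6000 tMaxY 0.3464 | tΔX 2.0000 tΔY 1.1547
    t=0.3464 [y] (1,4)
    t=0.6000 [x] (0,4) — stop
  → r_1 = 0.6000
beam 2: φ=-90°, α=165°
  cosα=-0.9659 sinα=0.2588 | (1,3) | tMaxX 0.3106 tMaxY 1.1591 | tΔX 1.0353 tΔY 3.8637
    t=0.3106 [x] (0,3) — stop
  → r_2 = 0.3106
beam 3: φ=-45°, α=210°
  cosα=-0.8660 sinα=-0.5000 | (1,3) | tMaxX 0.3464 tMaxY 1.4000 | tΔX 1.1547 tΔY 2.0000
    t=0.3464 [x] (0,3) — stop
  → r_3 = 0.3464
beam 4: φ=0°, α=255°
  cosα=-0.2588 sinα=-0.9659 | (1,3) | tMaxX 1.1591 tMaxY 0.7247 | tΔX 3.8637 tΔY 1.0353
    t=0.7247 [y] (1,2)
    t=1.1591 [x] (0,2) — stop
  → r_4 = 1.1591
beam 5: φ=45°, α=300°
  cosα=0.5000 sinα=-0.8660 | (1,3) | tMaxX 1.4000 tMaxY 0.8083 | tΔX 2.0000 tΔY 1.1547
    t=0.8083 [y] (1,2)
    t=1.4000 [x] (2,2)
    t=1.9630 [y] (2,1)
    t=3.1177 [y] (2,0) — stop
  → r_5 = 3.1177
beam 6: φ=90°, α=345°
  cosα=0.9659 sinα=-0.2588 | (1,3) | tMaxX 0.7247 tMaxY 2.7046 | tΔX 1.0353 tΔY 3.8637
    t=0.7247 [x] (2,3)
    t=1.7600 [x] (3,3)
    t=2.7046 [y] (3,2)
    t=2.7952 [x] (4,2)
    t=3.8305 [x] (5,2)
    t=4.8658 [x] (6,2)
    t=5.9011 [x] (7,2) — stop
  → r_6 = 5.9011
beam 7: φ=135°, α=30°
  cosα=0.8660 sinα=0.5000 | (1,3) | tMaxX 0.8083 tMaxY 0.6000 | tΔX 1.1547 tΔY 2.0000
    t=0.6000 [y] (1,4)
    t=0.8083 [x] (2,4)
    t=1.9630 [x] (3,4) — stop
  → r_7 = 1.9630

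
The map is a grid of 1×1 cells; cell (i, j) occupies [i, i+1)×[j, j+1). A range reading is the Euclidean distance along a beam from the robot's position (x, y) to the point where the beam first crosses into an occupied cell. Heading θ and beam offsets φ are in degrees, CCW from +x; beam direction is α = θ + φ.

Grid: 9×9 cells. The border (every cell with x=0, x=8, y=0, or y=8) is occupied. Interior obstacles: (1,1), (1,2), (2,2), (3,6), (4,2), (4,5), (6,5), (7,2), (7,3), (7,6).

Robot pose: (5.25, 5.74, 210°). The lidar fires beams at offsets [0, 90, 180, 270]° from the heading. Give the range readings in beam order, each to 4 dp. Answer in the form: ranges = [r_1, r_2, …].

ranges = [0.2887, 3.5000, 2.0207, 2.6096]

beam 1: φ=0°, α=210°
  direction (-0.8660, -0.5000); cell (5,5); t to first gridline: x 0.2887, y 1.4800 (then +1.1547 / +2.0000)
    (4,5) via x @ 0.2887  # hit
  → r_1 = 0.2887
beam 2: φ=90°, α=300°
  direction (0.5000, -0.8660); cell (5,5); t to first gridline: x 1.5000, y 0.8545 (then +2.0000 / +1.1547)
    (5,4) via y @ 0.8545
    (6,4) via x @ 1.5000
    (6,3) via y @ 2.0092
    (6,2) via y @ 3.1639
    (7,2) via x @ 3.5000  # hit
  → r_2 = 3.5000
beam 3: φ=180°, α=30°
  direction (0.8660, 0.5000); cell (5,5); t to first gridline: x 0.8660, y 0.5200 (then +1.1547 / +2.0000)
    (5,6) via y @ 0.5200
    (6,6) via x @ 0.8660
    (7,6) via x @ 2.0207  # hit
  → r_3 = 2.0207
beam 4: φ=270°, α=120°
  direction (-0.5000, 0.8660); cell (5,5); t to first gridline: x 0.5000, y 0.3002 (then +2.0000 / +1.1547)
    (5,6) via y @ 0.3002
    (4,6) via x @ 0.5000
    (4,7) via y @ 1.4549
    (3,7) via x @ 2.5000
    (3,8) via y @ 2.6096  # hit
  → r_4 = 2.6096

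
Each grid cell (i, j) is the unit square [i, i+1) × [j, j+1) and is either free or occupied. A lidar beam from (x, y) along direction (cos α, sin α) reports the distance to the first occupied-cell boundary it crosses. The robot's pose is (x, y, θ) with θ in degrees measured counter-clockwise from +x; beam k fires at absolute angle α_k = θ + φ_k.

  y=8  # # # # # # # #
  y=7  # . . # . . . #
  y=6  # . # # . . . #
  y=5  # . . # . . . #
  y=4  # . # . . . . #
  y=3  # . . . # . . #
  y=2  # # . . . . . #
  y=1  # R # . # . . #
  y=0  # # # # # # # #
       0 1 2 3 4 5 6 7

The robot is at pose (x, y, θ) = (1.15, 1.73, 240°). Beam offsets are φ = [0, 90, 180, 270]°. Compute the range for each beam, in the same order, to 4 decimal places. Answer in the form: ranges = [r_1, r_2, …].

ranges = [0.3000, 0.9815, 0.3118, 0.1732]

beam 1: φ=0°, α=240°
  cosα=-0.5000 sinα=-0.8660 | (1,1) | tMaxX 0.3000 tMaxY 0.8429 | tΔX 2.0000 tΔY 1.1547
    t=0.3000 [x] (0,1) — stop
  → r_1 = 0.3000
beam 2: φ=90°, α=330°
  cosα=0.8660 sinα=-0.5000 | (1,1) | tMaxX 0.9815 tMaxY 1.4600 | tΔX 1.1547 tΔY 2.0000
    t=0.9815 [x] (2,1) — stop
  → r_2 = 0.9815
beam 3: φ=180°, α=60°
  cosα=0.5000 sinα=0.8660 | (1,1) | tMaxX 1.7000 tMaxY 0.3118 | tΔX 2.0000 tΔY 1.1547
    t=0.3118 [y] (1,2) — stop
  → r_3 = 0.3118
beam 4: φ=270°, α=150°
  cosα=-0.8660 sinα=0.5000 | (1,1) | tMaxX 0.1732 tMaxY 0.5400 | tΔX 1.1547 tΔY 2.0000
    t=0.1732 [x] (0,1) — stop
  → r_4 = 0.1732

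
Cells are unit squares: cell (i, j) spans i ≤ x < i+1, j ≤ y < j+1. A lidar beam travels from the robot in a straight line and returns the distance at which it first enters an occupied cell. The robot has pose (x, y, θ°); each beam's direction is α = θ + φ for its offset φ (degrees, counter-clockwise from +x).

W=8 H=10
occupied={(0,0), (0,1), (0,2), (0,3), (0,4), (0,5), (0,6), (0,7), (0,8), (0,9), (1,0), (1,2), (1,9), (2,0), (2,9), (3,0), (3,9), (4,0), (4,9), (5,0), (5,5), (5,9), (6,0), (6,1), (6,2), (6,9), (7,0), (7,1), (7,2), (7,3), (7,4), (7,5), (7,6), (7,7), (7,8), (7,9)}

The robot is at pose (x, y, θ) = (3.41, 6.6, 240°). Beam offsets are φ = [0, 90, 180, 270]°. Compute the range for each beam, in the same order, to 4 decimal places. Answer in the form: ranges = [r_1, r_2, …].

beam 1: φ=0°, α=240°
  d=(-0.5000,-0.8660)  start (3,6)  tX=0.8200 tY=0.6928  stride 1/|dx|=2.0000 1/|dy|=1.1547
    cross y-line → (3,5), t=0.6928
    cross x-line → (2,5), t=0.8200
    cross y-line → (2,4), t=1.8475
    cross x-line → (1,4), t=2.8200
    cross y-line → (1,3), t=3.0022
    cross y-line → (1,2), t=4.1569 (wall)
  → r_1 = 4.1569
beam 2: φ=90°, α=330°
  d=(0.8660,-0.5000)  start (3,6)  tX=0.6813 tY=1.2000  stride 1/|dx|=1.1547 1/|dy|=2.0000
    cross x-line → (4,6), t=0.6813
    cross y-line → (4,5), t=1.2000
    cross x-line → (5,5), t=1.8360 (wall)
  → r_2 = 1.8360
beam 3: φ=180°, α=60°
  d=(0.5000,0.8660)  start (3,6)  tX=1.1800 tY=0.4619  stride 1/|dx|=2.0000 1/|dy|=1.1547
    cross y-line → (3,7), t=0.4619
    cross x-line → (4,7), t=1.1800
    cross y-line → (4,8), t=1.6166
    cross y-line → (4,9), t=2.7713 (wall)
  → r_3 = 2.7713
beam 4: φ=270°, α=150°
  d=(-0.8660,0.5000)  start (3,6)  tX=0.4734 tY=0.8000  stride 1/|dx|=1.1547 1/|dy|=2.0000
    cross x-line → (2,6), t=0.4734
    cross y-line → (2,7), t=0.8000
    cross x-line → (1,7), t=1.6281
    cross x-line → (0,7), t=2.7828 (wall)
  → r_4 = 2.7828

ranges = [4.1569, 1.8360, 2.7713, 2.7828]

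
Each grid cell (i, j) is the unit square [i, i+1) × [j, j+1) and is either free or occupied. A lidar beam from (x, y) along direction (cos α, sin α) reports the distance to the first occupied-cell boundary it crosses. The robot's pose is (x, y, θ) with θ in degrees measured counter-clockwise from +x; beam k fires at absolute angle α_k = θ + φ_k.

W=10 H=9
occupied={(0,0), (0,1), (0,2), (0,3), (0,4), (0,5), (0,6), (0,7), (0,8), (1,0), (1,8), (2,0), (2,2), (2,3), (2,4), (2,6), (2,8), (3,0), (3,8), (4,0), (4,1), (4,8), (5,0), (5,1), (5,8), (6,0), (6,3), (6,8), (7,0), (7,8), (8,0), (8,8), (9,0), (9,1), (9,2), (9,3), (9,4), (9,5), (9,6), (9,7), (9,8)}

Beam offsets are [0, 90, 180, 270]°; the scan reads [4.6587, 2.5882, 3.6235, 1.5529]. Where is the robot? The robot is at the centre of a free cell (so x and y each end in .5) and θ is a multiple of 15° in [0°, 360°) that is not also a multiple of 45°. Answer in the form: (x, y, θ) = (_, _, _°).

(x, y, θ) = (5.5, 6.5, 195°)

Candidates: 49 free-cell centres × 16 headings = 784 poses. Raycast each; keep the one whose scan matches to 4 dp.
  (5.5, 6.5, 255°): beam 2 = 3.6235 ≠ 2.5882 ✗
  (5.5, 2.5, 120°): beam 1 = 5.0000 ≠ 4.6587 ✗
  (7.5, 3.5, 150°): beam 1 = 0.5774 ≠ 4.6587 ✗
  …
  (5.5, 6.5, 195°): r_1=4.6587, r_2=2.5882, r_3=3.6235, r_4=1.5529 — all match ✓
No second candidate reproduces the full scan.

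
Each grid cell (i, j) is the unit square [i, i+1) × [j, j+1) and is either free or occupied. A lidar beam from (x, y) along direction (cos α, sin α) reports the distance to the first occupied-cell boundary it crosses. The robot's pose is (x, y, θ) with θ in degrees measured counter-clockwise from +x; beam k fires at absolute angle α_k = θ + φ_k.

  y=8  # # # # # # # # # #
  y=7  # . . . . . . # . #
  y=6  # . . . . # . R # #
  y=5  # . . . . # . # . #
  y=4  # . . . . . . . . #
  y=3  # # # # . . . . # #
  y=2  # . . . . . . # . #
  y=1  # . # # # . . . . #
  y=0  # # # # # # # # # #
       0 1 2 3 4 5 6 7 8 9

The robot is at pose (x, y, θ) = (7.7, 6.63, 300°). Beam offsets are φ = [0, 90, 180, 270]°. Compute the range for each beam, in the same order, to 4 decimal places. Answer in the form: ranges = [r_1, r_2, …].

ranges = [0.6000, 0.3464, 0.4272, 1.9630]

beam 1: φ=0°, α=300°
  dir = (cos 300°, sin 300°) = (0.5000, -0.8660); from cell (7,6)
  next x-line at t=0.6000, next y-line at t=0.7275; Δt_x=2.0000, Δt_y=1.1547
    x: enter (8,6) at t=0.6000 ← occupied
  → r_1 = 0.6000
beam 2: φ=90°, α=30°
  dir = (cos 30°, sin 30°) = (0.8660, 0.5000); from cell (7,6)
  next x-line at t=0.3464, next y-line at t=0.7400; Δt_x=1.1547, Δt_y=2.0000
    x: enter (8,6) at t=0.3464 ← occupied
  → r_2 = 0.3464
beam 3: φ=180°, α=120°
  dir = (cos 120°, sin 120°) = (-0.5000, 0.8660); from cell (7,6)
  next x-line at t=1.4000, next y-line at t=0.4272; Δt_x=2.0000, Δt_y=1.1547
    y: enter (7,7) at t=0.4272 ← occupied
  → r_3 = 0.4272
beam 4: φ=270°, α=210°
  dir = (cos 210°, sin 210°) = (-0.8660, -0.5000); from cell (7,6)
  next x-line at t=0.8083, next y-line at t=1.2600; Δt_x=1.1547, Δt_y=2.0000
    x: enter (6,6) at t=0.8083
    y: enter (6,5) at t=1.2600
    x: enter (5,5) at t=1.9630 ← occupied
  → r_4 = 1.9630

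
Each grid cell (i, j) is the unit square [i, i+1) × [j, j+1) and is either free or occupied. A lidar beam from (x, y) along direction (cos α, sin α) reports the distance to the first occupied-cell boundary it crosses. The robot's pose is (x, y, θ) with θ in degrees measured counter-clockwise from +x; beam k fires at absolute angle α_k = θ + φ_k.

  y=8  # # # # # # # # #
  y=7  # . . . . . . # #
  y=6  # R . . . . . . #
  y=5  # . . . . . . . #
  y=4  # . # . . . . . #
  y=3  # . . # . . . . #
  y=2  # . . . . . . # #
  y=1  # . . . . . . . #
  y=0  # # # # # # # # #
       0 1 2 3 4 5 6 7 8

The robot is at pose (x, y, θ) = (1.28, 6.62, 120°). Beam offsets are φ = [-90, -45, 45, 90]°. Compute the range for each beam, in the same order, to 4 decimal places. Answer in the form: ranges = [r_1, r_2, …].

beam 1: φ=-90°, α=30°
  cosα=0.8660 sinα=0.5000 | (1,6) | tMaxX 0.8314 tMaxY 0.7600 | tΔX 1.1547 tΔY 2.0000
    t=0.7600 [y] (1,7)
    t=0.8314 [x] (2,7)
    t=1.9861 [x] (3,7)
    t=2.7600 [y] (3,8) — stop
  → r_1 = 2.7600
beam 2: φ=-45°, α=75°
  cosα=0.2588 sinα=0.9659 | (1,6) | tMaxX 2.7819 tMaxY 0.3934 | tΔX 3.8637 tΔY 1.0353
    t=0.3934 [y] (1,7)
    t=1.4287 [y] (1,8) — stop
  → r_2 = 1.4287
beam 3: φ=45°, α=165°
  cosα=-0.9659 sinα=0.2588 | (1,6) | tMaxX 0.2899 tMaxY 1.4682 | tΔX 1.0353 tΔY 3.8637
    t=0.2899 [x] (0,6) — stop
  → r_3 = 0.2899
beam 4: φ=90°, α=210°
  cosα=-0.8660 sinα=-0.5000 | (1,6) | tMaxX 0.3233 tMaxY 1.2400 | tΔX 1.1547 tΔY 2.0000
    t=0.3233 [x] (0,6) — stop
  → r_4 = 0.3233

ranges = [2.7600, 1.4287, 0.2899, 0.3233]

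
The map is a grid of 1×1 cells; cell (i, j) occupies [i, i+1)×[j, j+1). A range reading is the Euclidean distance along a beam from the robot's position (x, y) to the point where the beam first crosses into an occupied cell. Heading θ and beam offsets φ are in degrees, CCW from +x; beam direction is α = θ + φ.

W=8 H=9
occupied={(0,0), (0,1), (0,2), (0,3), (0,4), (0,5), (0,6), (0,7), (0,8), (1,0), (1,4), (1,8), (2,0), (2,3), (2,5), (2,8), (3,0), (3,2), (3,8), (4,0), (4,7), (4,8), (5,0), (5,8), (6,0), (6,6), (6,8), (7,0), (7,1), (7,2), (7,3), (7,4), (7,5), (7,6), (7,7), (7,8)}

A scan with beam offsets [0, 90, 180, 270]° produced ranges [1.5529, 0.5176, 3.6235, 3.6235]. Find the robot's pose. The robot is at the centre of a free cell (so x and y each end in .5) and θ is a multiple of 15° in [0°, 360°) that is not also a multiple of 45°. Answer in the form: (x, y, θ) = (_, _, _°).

The pose lattice has 36·16 = 576 candidates. Test each by forward raycasting.
  (5.5, 6.5, 345°): beam 1 = 0.5176 ≠ 1.5529 ✗
  (3.5, 7.5, 285°): beam 1 = 6.7293 ≠ 1.5529 ✗
  (2.5, 2.5, 30°): beam 1 = 0.5774 ≠ 1.5529 ✗
  (5.5, 5.5, 75°): beam 1 = 2.5882 ≠ 1.5529 ✗
  (2.5, 6.5, 60°): beam 1 = 1.7321 ≠ 1.5529 ✗
  …
  (4.5, 6.5, 345°): r_1=1.5529, r_2=0.5176, r_3=3.6235, r_4=3.6235 — all match ✓
Unique over the lattice → pose = (4.5, 6.5, 345°).

(x, y, θ) = (4.5, 6.5, 345°)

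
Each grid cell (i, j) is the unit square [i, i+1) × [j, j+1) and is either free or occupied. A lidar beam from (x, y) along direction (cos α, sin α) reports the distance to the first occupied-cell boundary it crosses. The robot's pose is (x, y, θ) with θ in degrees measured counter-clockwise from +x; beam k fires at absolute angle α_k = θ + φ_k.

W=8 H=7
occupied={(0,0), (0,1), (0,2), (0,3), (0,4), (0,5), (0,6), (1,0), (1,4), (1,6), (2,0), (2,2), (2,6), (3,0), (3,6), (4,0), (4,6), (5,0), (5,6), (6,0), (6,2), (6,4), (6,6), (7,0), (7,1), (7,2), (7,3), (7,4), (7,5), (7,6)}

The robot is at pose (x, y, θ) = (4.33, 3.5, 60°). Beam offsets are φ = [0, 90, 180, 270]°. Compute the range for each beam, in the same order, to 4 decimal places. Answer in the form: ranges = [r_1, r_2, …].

ranges = [2.8868, 2.6905, 2.8868, 1.9283]

beam 1: φ=0°, α=60°
  cosα=0.5000 sinα=0.8660 | (4,3) | tMaxX 1.3400 tMaxY 0.5774 | tΔX 2.0000 tΔY 1.1547
    t=0.5774 [y] (4,4)
    t=1.3400 [x] (5,4)
    t=1.7321 [y] (5,5)
    t=2.8868 [y] (5,6) — stop
  → r_1 = 2.8868
beam 2: φ=90°, α=150°
  cosα=-0.8660 sinα=0.5000 | (4,3) | tMaxX 0.3811 tMaxY 1.0000 | tΔX 1.1547 tΔY 2.0000
    t=0.3811 [x] (3,3)
    t=1.0000 [y] (3,4)
    t=1.5358 [x] (2,4)
    t=2.6905 [x] (1,4) — stop
  → r_2 = 2.6905
beam 3: φ=180°, α=240°
  cosα=-0.5000 sinα=-0.8660 | (4,3) | tMaxX 0.6600 tMaxY 0.5774 | tΔX 2.0000 tΔY 1.1547
    t=0.5774 [y] (4,2)
    t=0.6600 [x] (3,2)
    t=1.7321 [y] (3,1)
    t=2.6600 [x] (2,1)
    t=2.8868 [y] (2,0) — stop
  → r_3 = 2.8868
beam 4: φ=270°, α=330°
  cosα=0.8660 sinα=-0.5000 | (4,3) | tMaxX 0.7736 tMaxY 1.0000 | tΔX 1.1547 tΔY 2.0000
    t=0.7736 [x] (5,3)
    t=1.0000 [y] (5,2)
    t=1.9283 [x] (6,2) — stop
  → r_4 = 1.9283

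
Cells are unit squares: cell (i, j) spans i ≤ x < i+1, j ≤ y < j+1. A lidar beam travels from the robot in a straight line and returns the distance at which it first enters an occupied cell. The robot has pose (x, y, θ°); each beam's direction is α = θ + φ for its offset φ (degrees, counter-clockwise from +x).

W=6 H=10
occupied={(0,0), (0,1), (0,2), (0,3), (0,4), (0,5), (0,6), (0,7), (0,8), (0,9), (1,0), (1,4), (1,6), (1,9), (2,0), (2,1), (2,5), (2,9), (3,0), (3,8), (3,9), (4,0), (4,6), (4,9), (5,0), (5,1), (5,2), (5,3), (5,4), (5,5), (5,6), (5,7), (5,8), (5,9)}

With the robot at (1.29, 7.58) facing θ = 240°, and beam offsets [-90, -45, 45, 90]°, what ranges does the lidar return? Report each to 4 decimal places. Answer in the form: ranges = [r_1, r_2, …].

ranges = [0.3349, 0.3002, 0.6005, 3.1292]

beam 1: φ=-90°, α=150°
  d=(-0.8660,0.5000)  start (1,7)  tX=0.3349 tY=0.8400  stride 1/|dx|=1.1547 1/|dy|=2.0000
    cross x-line → (0,7), t=0.3349 (wall)
  → r_1 = 0.3349
beam 2: φ=-45°, α=195°
  d=(-0.9659,-0.2588)  start (1,7)  tX=0.3002 tY=2.2409  stride 1/|dx|=1.0353 1/|dy|=3.8637
    cross x-line → (0,7), t=0.3002 (wall)
  → r_2 = 0.3002
beam 3: φ=45°, α=285°
  d=(0.2588,-0.9659)  start (1,7)  tX=2.7432 tY=0.6005  stride 1/|dx|=3.8637 1/|dy|=1.0353
    cross y-line → (1,6), t=0.6005 (wall)
  → r_3 = 0.6005
beam 4: φ=90°, α=330°
  d=(0.8660,-0.5000)  start (1,7)  tX=0.8198 tY=1.1600  stride 1/|dx|=1.1547 1/|dy|=2.0000
    cross x-line → (2,7), t=0.8198
    cross y-line → (2,6), t=1.1600
    cross x-line → (3,6), t=1.9745
    cross x-line → (4,6), t=3.1292 (wall)
  → r_4 = 3.1292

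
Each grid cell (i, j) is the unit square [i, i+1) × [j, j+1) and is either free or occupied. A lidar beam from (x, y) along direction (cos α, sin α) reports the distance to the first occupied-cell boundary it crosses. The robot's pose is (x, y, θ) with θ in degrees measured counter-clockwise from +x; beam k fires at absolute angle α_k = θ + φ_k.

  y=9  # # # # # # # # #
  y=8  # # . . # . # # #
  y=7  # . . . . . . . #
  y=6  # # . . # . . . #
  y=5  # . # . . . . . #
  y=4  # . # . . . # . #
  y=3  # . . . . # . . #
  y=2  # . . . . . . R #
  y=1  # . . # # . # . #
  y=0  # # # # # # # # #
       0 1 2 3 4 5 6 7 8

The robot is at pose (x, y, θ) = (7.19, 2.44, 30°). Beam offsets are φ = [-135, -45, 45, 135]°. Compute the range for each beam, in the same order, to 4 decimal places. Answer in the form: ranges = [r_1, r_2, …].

beam 1: φ=-135°, α=255°
  direction (-0.2588, -0.9659); cell (7,2); t to first gridline: x 0.7341, y 0.4555 (then +3.8637 / +1.0353)
    (7,1) via y @ 0.4555
    (6,1) via x @ 0.7341  # hit
  → r_1 = 0.7341
beam 2: φ=-45°, α=345°
  direction (0.9659, -0.2588); cell (7,2); t to first gridline: x 0.8386, y 1.7000 (then +1.0353 / +3.8637)
    (8,2) via x @ 0.8386  # hit
  → r_2 = 0.8386
beam 3: φ=45°, α=75°
  direction (0.2588, 0.9659); cell (7,2); t to first gridline: x 3.1296, y 0.5798 (then +3.8637 / +1.0353)
    (7,3) via y @ 0.5798
    (7,4) via y @ 1.6150
    (7,5) via y @ 2.6503
    (8,5) via x @ 3.1296  # hit
  → r_3 = 3.1296
beam 4: φ=135°, α=165°
  direction (-0.9659, 0.2588); cell (7,2); t to first gridline: x 0.1967, y 2.1637 (then +1.0353 / +3.8637)
    (6,2) via x @ 0.1967
    (5,2) via x @ 1.2320
    (5,3) via y @ 2.1637  # hit
  → r_4 = 2.1637

ranges = [0.7341, 0.8386, 3.1296, 2.1637]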